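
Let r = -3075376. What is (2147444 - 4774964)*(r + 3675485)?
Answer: -1576798399680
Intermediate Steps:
(2147444 - 4774964)*(r + 3675485) = (2147444 - 4774964)*(-3075376 + 3675485) = -2627520*600109 = -1576798399680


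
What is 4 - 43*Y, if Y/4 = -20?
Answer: 3444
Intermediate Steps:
Y = -80 (Y = 4*(-20) = -80)
4 - 43*Y = 4 - 43*(-80) = 4 + 3440 = 3444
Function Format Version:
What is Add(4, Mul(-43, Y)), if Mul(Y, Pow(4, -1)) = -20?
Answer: 3444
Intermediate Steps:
Y = -80 (Y = Mul(4, -20) = -80)
Add(4, Mul(-43, Y)) = Add(4, Mul(-43, -80)) = Add(4, 3440) = 3444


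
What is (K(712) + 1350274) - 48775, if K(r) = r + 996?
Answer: 1303207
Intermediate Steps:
K(r) = 996 + r
(K(712) + 1350274) - 48775 = ((996 + 712) + 1350274) - 48775 = (1708 + 1350274) - 48775 = 1351982 - 48775 = 1303207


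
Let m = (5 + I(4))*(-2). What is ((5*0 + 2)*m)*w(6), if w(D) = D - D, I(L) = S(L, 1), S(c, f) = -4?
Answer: 0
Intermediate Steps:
I(L) = -4
m = -2 (m = (5 - 4)*(-2) = 1*(-2) = -2)
w(D) = 0
((5*0 + 2)*m)*w(6) = ((5*0 + 2)*(-2))*0 = ((0 + 2)*(-2))*0 = (2*(-2))*0 = -4*0 = 0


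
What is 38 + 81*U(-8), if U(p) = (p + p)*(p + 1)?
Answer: 9110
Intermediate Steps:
U(p) = 2*p*(1 + p) (U(p) = (2*p)*(1 + p) = 2*p*(1 + p))
38 + 81*U(-8) = 38 + 81*(2*(-8)*(1 - 8)) = 38 + 81*(2*(-8)*(-7)) = 38 + 81*112 = 38 + 9072 = 9110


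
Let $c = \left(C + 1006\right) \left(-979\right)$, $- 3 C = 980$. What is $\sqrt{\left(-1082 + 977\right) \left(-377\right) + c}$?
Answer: $\frac{i \sqrt{5629341}}{3} \approx 790.87 i$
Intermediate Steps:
$C = - \frac{980}{3}$ ($C = \left(- \frac{1}{3}\right) 980 = - \frac{980}{3} \approx -326.67$)
$c = - \frac{1995202}{3}$ ($c = \left(- \frac{980}{3} + 1006\right) \left(-979\right) = \frac{2038}{3} \left(-979\right) = - \frac{1995202}{3} \approx -6.6507 \cdot 10^{5}$)
$\sqrt{\left(-1082 + 977\right) \left(-377\right) + c} = \sqrt{\left(-1082 + 977\right) \left(-377\right) - \frac{1995202}{3}} = \sqrt{\left(-105\right) \left(-377\right) - \frac{1995202}{3}} = \sqrt{39585 - \frac{1995202}{3}} = \sqrt{- \frac{1876447}{3}} = \frac{i \sqrt{5629341}}{3}$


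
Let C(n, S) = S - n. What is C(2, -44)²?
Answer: 2116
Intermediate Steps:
C(2, -44)² = (-44 - 1*2)² = (-44 - 2)² = (-46)² = 2116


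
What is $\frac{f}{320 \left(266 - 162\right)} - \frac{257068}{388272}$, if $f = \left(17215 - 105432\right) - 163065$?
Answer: $- \frac{3316280867}{403802880} \approx -8.2126$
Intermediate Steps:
$f = -251282$ ($f = \left(17215 - 105432\right) - 163065 = -88217 - 163065 = -251282$)
$\frac{f}{320 \left(266 - 162\right)} - \frac{257068}{388272} = - \frac{251282}{320 \left(266 - 162\right)} - \frac{257068}{388272} = - \frac{251282}{320 \left(266 - 162\right)} - \frac{64267}{97068} = - \frac{251282}{320 \cdot 104} - \frac{64267}{97068} = - \frac{251282}{33280} - \frac{64267}{97068} = \left(-251282\right) \frac{1}{33280} - \frac{64267}{97068} = - \frac{125641}{16640} - \frac{64267}{97068} = - \frac{3316280867}{403802880}$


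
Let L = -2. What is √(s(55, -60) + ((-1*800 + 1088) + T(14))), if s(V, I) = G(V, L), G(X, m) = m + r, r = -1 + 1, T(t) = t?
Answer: 10*√3 ≈ 17.320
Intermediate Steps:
r = 0
G(X, m) = m (G(X, m) = m + 0 = m)
s(V, I) = -2
√(s(55, -60) + ((-1*800 + 1088) + T(14))) = √(-2 + ((-1*800 + 1088) + 14)) = √(-2 + ((-800 + 1088) + 14)) = √(-2 + (288 + 14)) = √(-2 + 302) = √300 = 10*√3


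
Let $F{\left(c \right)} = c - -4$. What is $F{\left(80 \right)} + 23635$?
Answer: $23719$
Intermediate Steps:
$F{\left(c \right)} = 4 + c$ ($F{\left(c \right)} = c + 4 = 4 + c$)
$F{\left(80 \right)} + 23635 = \left(4 + 80\right) + 23635 = 84 + 23635 = 23719$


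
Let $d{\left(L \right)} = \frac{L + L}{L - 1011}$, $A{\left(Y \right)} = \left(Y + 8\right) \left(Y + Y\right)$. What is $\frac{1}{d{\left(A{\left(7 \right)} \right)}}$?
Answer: $- \frac{267}{140} \approx -1.9071$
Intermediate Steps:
$A{\left(Y \right)} = 2 Y \left(8 + Y\right)$ ($A{\left(Y \right)} = \left(8 + Y\right) 2 Y = 2 Y \left(8 + Y\right)$)
$d{\left(L \right)} = \frac{2 L}{-1011 + L}$
$\frac{1}{d{\left(A{\left(7 \right)} \right)}} = \frac{1}{2 \cdot 2 \cdot 7 \left(8 + 7\right) \frac{1}{-1011 + 2 \cdot 7 \left(8 + 7\right)}} = \frac{1}{2 \cdot 2 \cdot 7 \cdot 15 \frac{1}{-1011 + 2 \cdot 7 \cdot 15}} = \frac{1}{2 \cdot 210 \frac{1}{-1011 + 210}} = \frac{1}{2 \cdot 210 \frac{1}{-801}} = \frac{1}{2 \cdot 210 \left(- \frac{1}{801}\right)} = \frac{1}{- \frac{140}{267}} = - \frac{267}{140}$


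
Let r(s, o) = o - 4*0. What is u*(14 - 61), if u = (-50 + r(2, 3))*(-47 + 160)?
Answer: 249617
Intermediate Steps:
r(s, o) = o (r(s, o) = o + 0 = o)
u = -5311 (u = (-50 + 3)*(-47 + 160) = -47*113 = -5311)
u*(14 - 61) = -5311*(14 - 61) = -5311*(-47) = 249617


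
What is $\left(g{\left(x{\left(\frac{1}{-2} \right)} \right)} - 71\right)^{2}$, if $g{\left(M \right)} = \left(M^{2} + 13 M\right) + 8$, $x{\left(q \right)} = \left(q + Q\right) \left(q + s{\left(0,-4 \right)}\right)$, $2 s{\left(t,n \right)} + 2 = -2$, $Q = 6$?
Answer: $\frac{710649}{256} \approx 2776.0$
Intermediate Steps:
$s{\left(t,n \right)} = -2$ ($s{\left(t,n \right)} = -1 + \frac{1}{2} \left(-2\right) = -1 - 1 = -2$)
$x{\left(q \right)} = \left(-2 + q\right) \left(6 + q\right)$ ($x{\left(q \right)} = \left(q + 6\right) \left(q - 2\right) = \left(6 + q\right) \left(-2 + q\right) = \left(-2 + q\right) \left(6 + q\right)$)
$g{\left(M \right)} = 8 + M^{2} + 13 M$
$\left(g{\left(x{\left(\frac{1}{-2} \right)} \right)} - 71\right)^{2} = \left(\left(8 + \left(-12 + \left(\frac{1}{-2}\right)^{2} + \frac{4}{-2}\right)^{2} + 13 \left(-12 + \left(\frac{1}{-2}\right)^{2} + \frac{4}{-2}\right)\right) - 71\right)^{2} = \left(\left(8 + \left(-12 + \left(- \frac{1}{2}\right)^{2} + 4 \left(- \frac{1}{2}\right)\right)^{2} + 13 \left(-12 + \left(- \frac{1}{2}\right)^{2} + 4 \left(- \frac{1}{2}\right)\right)\right) - 71\right)^{2} = \left(\left(8 + \left(-12 + \frac{1}{4} - 2\right)^{2} + 13 \left(-12 + \frac{1}{4} - 2\right)\right) - 71\right)^{2} = \left(\left(8 + \left(- \frac{55}{4}\right)^{2} + 13 \left(- \frac{55}{4}\right)\right) - 71\right)^{2} = \left(\left(8 + \frac{3025}{16} - \frac{715}{4}\right) - 71\right)^{2} = \left(\frac{293}{16} - 71\right)^{2} = \left(- \frac{843}{16}\right)^{2} = \frac{710649}{256}$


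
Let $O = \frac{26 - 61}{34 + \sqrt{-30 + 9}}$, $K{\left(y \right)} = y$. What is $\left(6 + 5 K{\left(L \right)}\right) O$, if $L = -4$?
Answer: $\frac{16660}{1177} - \frac{490 i \sqrt{21}}{1177} \approx 14.155 - 1.9078 i$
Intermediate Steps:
$O = - \frac{35}{34 + i \sqrt{21}}$ ($O = - \frac{35}{34 + \sqrt{-21}} = - \frac{35}{34 + i \sqrt{21}} \approx -1.011 + 0.13627 i$)
$\left(6 + 5 K{\left(L \right)}\right) O = \left(6 + 5 \left(-4\right)\right) \left(- \frac{1190}{1177} + \frac{35 i \sqrt{21}}{1177}\right) = \left(6 - 20\right) \left(- \frac{1190}{1177} + \frac{35 i \sqrt{21}}{1177}\right) = - 14 \left(- \frac{1190}{1177} + \frac{35 i \sqrt{21}}{1177}\right) = \frac{16660}{1177} - \frac{490 i \sqrt{21}}{1177}$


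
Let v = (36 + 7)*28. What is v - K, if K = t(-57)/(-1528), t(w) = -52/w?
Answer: 26215909/21774 ≈ 1204.0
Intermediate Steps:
K = -13/21774 (K = -52/(-57)/(-1528) = -52*(-1/57)*(-1/1528) = (52/57)*(-1/1528) = -13/21774 ≈ -0.00059704)
v = 1204 (v = 43*28 = 1204)
v - K = 1204 - 1*(-13/21774) = 1204 + 13/21774 = 26215909/21774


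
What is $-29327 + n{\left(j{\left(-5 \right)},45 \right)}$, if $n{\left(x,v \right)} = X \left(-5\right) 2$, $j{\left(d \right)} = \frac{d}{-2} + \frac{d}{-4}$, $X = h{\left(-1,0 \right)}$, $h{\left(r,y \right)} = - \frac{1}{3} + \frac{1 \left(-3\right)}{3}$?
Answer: $- \frac{87941}{3} \approx -29314.0$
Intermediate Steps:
$h{\left(r,y \right)} = - \frac{4}{3}$ ($h{\left(r,y \right)} = \left(-1\right) \frac{1}{3} - 1 = - \frac{1}{3} - 1 = - \frac{4}{3}$)
$X = - \frac{4}{3} \approx -1.3333$
$j{\left(d \right)} = - \frac{3 d}{4}$ ($j{\left(d \right)} = d \left(- \frac{1}{2}\right) + d \left(- \frac{1}{4}\right) = - \frac{d}{2} - \frac{d}{4} = - \frac{3 d}{4}$)
$n{\left(x,v \right)} = \frac{40}{3}$ ($n{\left(x,v \right)} = \left(- \frac{4}{3}\right) \left(-5\right) 2 = \frac{20}{3} \cdot 2 = \frac{40}{3}$)
$-29327 + n{\left(j{\left(-5 \right)},45 \right)} = -29327 + \frac{40}{3} = - \frac{87941}{3}$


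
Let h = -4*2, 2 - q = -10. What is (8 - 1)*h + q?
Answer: -44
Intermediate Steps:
q = 12 (q = 2 - 1*(-10) = 2 + 10 = 12)
h = -8
(8 - 1)*h + q = (8 - 1)*(-8) + 12 = 7*(-8) + 12 = -56 + 12 = -44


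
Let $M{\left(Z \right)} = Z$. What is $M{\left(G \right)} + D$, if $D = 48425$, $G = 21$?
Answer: $48446$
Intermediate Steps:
$M{\left(G \right)} + D = 21 + 48425 = 48446$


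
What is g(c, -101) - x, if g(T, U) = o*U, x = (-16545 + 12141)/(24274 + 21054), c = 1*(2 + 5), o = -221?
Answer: 252942673/11332 ≈ 22321.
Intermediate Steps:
c = 7 (c = 1*7 = 7)
x = -1101/11332 (x = -4404/45328 = -4404*1/45328 = -1101/11332 ≈ -0.097158)
g(T, U) = -221*U
g(c, -101) - x = -221*(-101) - 1*(-1101/11332) = 22321 + 1101/11332 = 252942673/11332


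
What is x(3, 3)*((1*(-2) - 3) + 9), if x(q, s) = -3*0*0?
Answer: 0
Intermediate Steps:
x(q, s) = 0 (x(q, s) = 0*0 = 0)
x(3, 3)*((1*(-2) - 3) + 9) = 0*((1*(-2) - 3) + 9) = 0*((-2 - 3) + 9) = 0*(-5 + 9) = 0*4 = 0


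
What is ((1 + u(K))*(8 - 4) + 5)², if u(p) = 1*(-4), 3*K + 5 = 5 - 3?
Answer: 49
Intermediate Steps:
K = -1 (K = -5/3 + (5 - 3)/3 = -5/3 + (⅓)*2 = -5/3 + ⅔ = -1)
u(p) = -4
((1 + u(K))*(8 - 4) + 5)² = ((1 - 4)*(8 - 4) + 5)² = (-3*4 + 5)² = (-12 + 5)² = (-7)² = 49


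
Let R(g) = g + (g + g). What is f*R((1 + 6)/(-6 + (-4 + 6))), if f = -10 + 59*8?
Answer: -4851/2 ≈ -2425.5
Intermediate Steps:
R(g) = 3*g (R(g) = g + 2*g = 3*g)
f = 462 (f = -10 + 472 = 462)
f*R((1 + 6)/(-6 + (-4 + 6))) = 462*(3*((1 + 6)/(-6 + (-4 + 6)))) = 462*(3*(7/(-6 + 2))) = 462*(3*(7/(-4))) = 462*(3*(7*(-¼))) = 462*(3*(-7/4)) = 462*(-21/4) = -4851/2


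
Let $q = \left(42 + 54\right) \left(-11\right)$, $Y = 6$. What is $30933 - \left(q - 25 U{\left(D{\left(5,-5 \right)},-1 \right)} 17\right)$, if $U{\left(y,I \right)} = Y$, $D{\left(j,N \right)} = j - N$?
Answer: $34539$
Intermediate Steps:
$U{\left(y,I \right)} = 6$
$q = -1056$ ($q = 96 \left(-11\right) = -1056$)
$30933 - \left(q - 25 U{\left(D{\left(5,-5 \right)},-1 \right)} 17\right) = 30933 - \left(-1056 - 25 \cdot 6 \cdot 17\right) = 30933 + \left(150 \cdot 17 + 1056\right) = 30933 + \left(2550 + 1056\right) = 30933 + 3606 = 34539$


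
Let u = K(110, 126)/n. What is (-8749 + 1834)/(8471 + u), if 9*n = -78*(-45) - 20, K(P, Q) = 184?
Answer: -12066675/14782723 ≈ -0.81627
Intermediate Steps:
n = 3490/9 (n = (-78*(-45) - 20)/9 = (3510 - 20)/9 = (1/9)*3490 = 3490/9 ≈ 387.78)
u = 828/1745 (u = 184/(3490/9) = 184*(9/3490) = 828/1745 ≈ 0.47450)
(-8749 + 1834)/(8471 + u) = (-8749 + 1834)/(8471 + 828/1745) = -6915/14782723/1745 = -6915*1745/14782723 = -12066675/14782723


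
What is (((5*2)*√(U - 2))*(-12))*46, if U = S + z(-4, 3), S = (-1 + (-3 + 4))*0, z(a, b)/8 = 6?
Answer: -5520*√46 ≈ -37438.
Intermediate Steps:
z(a, b) = 48 (z(a, b) = 8*6 = 48)
S = 0 (S = (-1 + 1)*0 = 0*0 = 0)
U = 48 (U = 0 + 48 = 48)
(((5*2)*√(U - 2))*(-12))*46 = (((5*2)*√(48 - 2))*(-12))*46 = ((10*√46)*(-12))*46 = -120*√46*46 = -5520*√46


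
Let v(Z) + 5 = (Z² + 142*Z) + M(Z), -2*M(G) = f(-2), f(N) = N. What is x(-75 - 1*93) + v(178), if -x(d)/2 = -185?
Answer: 57326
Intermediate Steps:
x(d) = 370 (x(d) = -2*(-185) = 370)
M(G) = 1 (M(G) = -½*(-2) = 1)
v(Z) = -4 + Z² + 142*Z (v(Z) = -5 + ((Z² + 142*Z) + 1) = -5 + (1 + Z² + 142*Z) = -4 + Z² + 142*Z)
x(-75 - 1*93) + v(178) = 370 + (-4 + 178² + 142*178) = 370 + (-4 + 31684 + 25276) = 370 + 56956 = 57326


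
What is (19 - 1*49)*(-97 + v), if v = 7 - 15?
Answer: 3150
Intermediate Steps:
v = -8
(19 - 1*49)*(-97 + v) = (19 - 1*49)*(-97 - 8) = (19 - 49)*(-105) = -30*(-105) = 3150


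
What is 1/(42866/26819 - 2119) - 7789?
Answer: -442310815274/56786595 ≈ -7789.0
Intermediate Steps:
1/(42866/26819 - 2119) - 7789 = 1/(-56786595/26819) - 7789 = -26819/56786595 - 7789 = -442310815274/56786595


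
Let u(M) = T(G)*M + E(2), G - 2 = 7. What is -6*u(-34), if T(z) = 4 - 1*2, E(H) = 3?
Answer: 390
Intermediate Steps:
G = 9 (G = 2 + 7 = 9)
T(z) = 2 (T(z) = 4 - 2 = 2)
u(M) = 3 + 2*M (u(M) = 2*M + 3 = 3 + 2*M)
-6*u(-34) = -6*(3 + 2*(-34)) = -6*(3 - 68) = -6*(-65) = 390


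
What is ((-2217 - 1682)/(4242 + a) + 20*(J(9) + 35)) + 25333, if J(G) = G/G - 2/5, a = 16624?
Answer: 543451071/20866 ≈ 26045.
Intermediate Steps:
J(G) = ⅗ (J(G) = 1 - 2*⅕ = 1 - ⅖ = ⅗)
((-2217 - 1682)/(4242 + a) + 20*(J(9) + 35)) + 25333 = ((-2217 - 1682)/(4242 + 16624) + 20*(⅗ + 35)) + 25333 = (-3899/20866 + 20*(178/5)) + 25333 = (-3899*1/20866 + 712) + 25333 = (-3899/20866 + 712) + 25333 = 14852693/20866 + 25333 = 543451071/20866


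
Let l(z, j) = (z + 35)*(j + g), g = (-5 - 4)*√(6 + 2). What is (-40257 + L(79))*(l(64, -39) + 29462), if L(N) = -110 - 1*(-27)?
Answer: -1032744340 + 71885880*√2 ≈ -9.3108e+8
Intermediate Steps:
g = -18*√2 ≈ -25.456
L(N) = -83 (L(N) = -110 + 27 = -83)
l(z, j) = (35 + z)*(j - 18*√2) (l(z, j) = (z + 35)*(j - 18*√2) = (35 + z)*(j - 18*√2))
(-40257 + L(79))*(l(64, -39) + 29462) = (-40257 - 83)*((-630*√2 + 35*(-39) - 39*64 - 18*64*√2) + 29462) = -40340*((-630*√2 - 1365 - 2496 - 1152*√2) + 29462) = -40340*((-3861 - 1782*√2) + 29462) = -40340*(25601 - 1782*√2) = -1032744340 + 71885880*√2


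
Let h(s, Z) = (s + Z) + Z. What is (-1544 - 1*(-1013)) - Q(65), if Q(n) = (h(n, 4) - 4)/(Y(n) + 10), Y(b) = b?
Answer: -13298/25 ≈ -531.92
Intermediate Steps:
h(s, Z) = s + 2*Z (h(s, Z) = (Z + s) + Z = s + 2*Z)
Q(n) = (4 + n)/(10 + n) (Q(n) = ((n + 2*4) - 4)/(n + 10) = ((n + 8) - 4)/(10 + n) = ((8 + n) - 4)/(10 + n) = (4 + n)/(10 + n))
(-1544 - 1*(-1013)) - Q(65) = (-1544 - 1*(-1013)) - (4 + 65)/(10 + 65) = (-1544 + 1013) - 69/75 = -531 - 69/75 = -531 - 1*23/25 = -531 - 23/25 = -13298/25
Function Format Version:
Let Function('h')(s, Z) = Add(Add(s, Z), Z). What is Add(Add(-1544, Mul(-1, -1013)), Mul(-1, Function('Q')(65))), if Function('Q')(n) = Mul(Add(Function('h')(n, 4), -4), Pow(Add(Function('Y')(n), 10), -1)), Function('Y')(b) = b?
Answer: Rational(-13298, 25) ≈ -531.92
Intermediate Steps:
Function('h')(s, Z) = Add(s, Mul(2, Z)) (Function('h')(s, Z) = Add(Add(Z, s), Z) = Add(s, Mul(2, Z)))
Function('Q')(n) = Mul(Pow(Add(10, n), -1), Add(4, n)) (Function('Q')(n) = Mul(Add(Add(n, Mul(2, 4)), -4), Pow(Add(n, 10), -1)) = Mul(Add(Add(n, 8), -4), Pow(Add(10, n), -1)) = Mul(Add(Add(8, n), -4), Pow(Add(10, n), -1)) = Mul(Add(4, n), Pow(Add(10, n), -1)) = Mul(Pow(Add(10, n), -1), Add(4, n)))
Add(Add(-1544, Mul(-1, -1013)), Mul(-1, Function('Q')(65))) = Add(Add(-1544, Mul(-1, -1013)), Mul(-1, Mul(Pow(Add(10, 65), -1), Add(4, 65)))) = Add(Add(-1544, 1013), Mul(-1, Mul(Pow(75, -1), 69))) = Add(-531, Mul(-1, Mul(Rational(1, 75), 69))) = Add(-531, Mul(-1, Rational(23, 25))) = Add(-531, Rational(-23, 25)) = Rational(-13298, 25)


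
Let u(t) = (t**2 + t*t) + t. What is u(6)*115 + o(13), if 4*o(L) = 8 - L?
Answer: 35875/4 ≈ 8968.8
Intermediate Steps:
o(L) = 2 - L/4 (o(L) = (8 - L)/4 = 2 - L/4)
u(t) = t + 2*t**2 (u(t) = (t**2 + t**2) + t = 2*t**2 + t = t + 2*t**2)
u(6)*115 + o(13) = (6*(1 + 2*6))*115 + (2 - 1/4*13) = (6*(1 + 12))*115 + (2 - 13/4) = (6*13)*115 - 5/4 = 78*115 - 5/4 = 8970 - 5/4 = 35875/4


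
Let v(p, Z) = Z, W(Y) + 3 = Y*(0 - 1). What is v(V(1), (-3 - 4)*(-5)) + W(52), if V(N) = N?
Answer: -20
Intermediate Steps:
W(Y) = -3 - Y (W(Y) = -3 + Y*(0 - 1) = -3 + Y*(-1) = -3 - Y)
v(V(1), (-3 - 4)*(-5)) + W(52) = (-3 - 4)*(-5) + (-3 - 1*52) = -7*(-5) + (-3 - 52) = 35 - 55 = -20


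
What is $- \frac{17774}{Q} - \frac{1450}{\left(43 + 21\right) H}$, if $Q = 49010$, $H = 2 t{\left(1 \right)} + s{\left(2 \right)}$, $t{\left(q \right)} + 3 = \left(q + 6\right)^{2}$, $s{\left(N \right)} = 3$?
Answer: $- \frac{8956521}{14899040} \approx -0.60115$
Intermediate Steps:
$t{\left(q \right)} = -3 + \left(6 + q\right)^{2}$ ($t{\left(q \right)} = -3 + \left(q + 6\right)^{2} = -3 + \left(6 + q\right)^{2}$)
$H = 95$ ($H = 2 \left(-3 + \left(6 + 1\right)^{2}\right) + 3 = 2 \left(-3 + 7^{2}\right) + 3 = 2 \left(-3 + 49\right) + 3 = 2 \cdot 46 + 3 = 92 + 3 = 95$)
$- \frac{17774}{Q} - \frac{1450}{\left(43 + 21\right) H} = - \frac{17774}{49010} - \frac{1450}{\left(43 + 21\right) 95} = \left(-17774\right) \frac{1}{49010} - \frac{1450}{64 \cdot 95} = - \frac{8887}{24505} - \frac{1450}{6080} = - \frac{8887}{24505} - \frac{145}{608} = - \frac{8956521}{14899040}$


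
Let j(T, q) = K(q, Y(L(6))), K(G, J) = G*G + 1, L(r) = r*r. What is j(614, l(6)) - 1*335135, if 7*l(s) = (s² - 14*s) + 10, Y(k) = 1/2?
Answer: -16420122/49 ≈ -3.3510e+5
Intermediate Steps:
L(r) = r²
Y(k) = ½
l(s) = 10/7 - 2*s + s²/7 (l(s) = ((s² - 14*s) + 10)/7 = (10 + s² - 14*s)/7 = 10/7 - 2*s + s²/7)
K(G, J) = 1 + G² (K(G, J) = G² + 1 = 1 + G²)
j(T, q) = 1 + q²
j(614, l(6)) - 1*335135 = (1 + (10/7 - 2*6 + (⅐)*6²)²) - 1*335135 = (1 + (10/7 - 12 + (⅐)*36)²) - 335135 = (1 + (10/7 - 12 + 36/7)²) - 335135 = (1 + (-38/7)²) - 335135 = (1 + 1444/49) - 335135 = 1493/49 - 335135 = -16420122/49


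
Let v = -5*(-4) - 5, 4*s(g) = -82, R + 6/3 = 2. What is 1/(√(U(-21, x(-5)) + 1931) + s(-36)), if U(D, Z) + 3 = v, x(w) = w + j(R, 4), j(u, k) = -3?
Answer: 82/6091 + 4*√1943/6091 ≈ 0.042410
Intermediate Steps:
R = 0 (R = -2 + 2 = 0)
s(g) = -41/2 (s(g) = (¼)*(-82) = -41/2)
v = 15 (v = 20 - 5 = 15)
x(w) = -3 + w (x(w) = w - 3 = -3 + w)
U(D, Z) = 12 (U(D, Z) = -3 + 15 = 12)
1/(√(U(-21, x(-5)) + 1931) + s(-36)) = 1/(√(12 + 1931) - 41/2) = 1/(√1943 - 41/2) = 1/(-41/2 + √1943)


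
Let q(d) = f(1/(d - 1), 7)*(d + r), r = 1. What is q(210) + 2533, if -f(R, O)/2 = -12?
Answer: 7597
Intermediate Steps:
f(R, O) = 24 (f(R, O) = -2*(-12) = 24)
q(d) = 24 + 24*d (q(d) = 24*(d + 1) = 24*(1 + d) = 24 + 24*d)
q(210) + 2533 = (24 + 24*210) + 2533 = (24 + 5040) + 2533 = 5064 + 2533 = 7597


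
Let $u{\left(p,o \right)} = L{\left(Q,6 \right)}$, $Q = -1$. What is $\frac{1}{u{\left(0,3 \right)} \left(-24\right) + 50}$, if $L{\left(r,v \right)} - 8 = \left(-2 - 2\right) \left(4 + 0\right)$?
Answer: $\frac{1}{242} \approx 0.0041322$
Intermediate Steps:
$L{\left(r,v \right)} = -8$ ($L{\left(r,v \right)} = 8 + \left(-2 - 2\right) \left(4 + 0\right) = 8 - 16 = -8$)
$u{\left(p,o \right)} = -8$
$\frac{1}{u{\left(0,3 \right)} \left(-24\right) + 50} = \frac{1}{\left(-8\right) \left(-24\right) + 50} = \frac{1}{192 + 50} = \frac{1}{242}$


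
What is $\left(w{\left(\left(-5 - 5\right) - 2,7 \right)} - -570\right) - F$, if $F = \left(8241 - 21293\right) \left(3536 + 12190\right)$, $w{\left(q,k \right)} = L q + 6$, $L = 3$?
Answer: $205256292$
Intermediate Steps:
$w{\left(q,k \right)} = 6 + 3 q$ ($w{\left(q,k \right)} = 3 q + 6 = 6 + 3 q$)
$F = -205255752$ ($F = \left(-13052\right) 15726 = -205255752$)
$\left(w{\left(\left(-5 - 5\right) - 2,7 \right)} - -570\right) - F = \left(\left(6 + 3 \left(\left(-5 - 5\right) - 2\right)\right) - -570\right) - -205255752 = \left(\left(6 + 3 \left(-10 - 2\right)\right) + 570\right) + 205255752 = \left(\left(6 + 3 \left(-12\right)\right) + 570\right) + 205255752 = \left(\left(6 - 36\right) + 570\right) + 205255752 = \left(-30 + 570\right) + 205255752 = 540 + 205255752 = 205256292$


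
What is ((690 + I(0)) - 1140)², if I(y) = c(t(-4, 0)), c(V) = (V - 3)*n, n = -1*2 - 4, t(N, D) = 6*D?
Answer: 186624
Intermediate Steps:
n = -6 (n = -2 - 4 = -6)
c(V) = 18 - 6*V (c(V) = (V - 3)*(-6) = (-3 + V)*(-6) = 18 - 6*V)
I(y) = 18 (I(y) = 18 - 36*0 = 18 - 6*0 = 18 + 0 = 18)
((690 + I(0)) - 1140)² = ((690 + 18) - 1140)² = (708 - 1140)² = (-432)² = 186624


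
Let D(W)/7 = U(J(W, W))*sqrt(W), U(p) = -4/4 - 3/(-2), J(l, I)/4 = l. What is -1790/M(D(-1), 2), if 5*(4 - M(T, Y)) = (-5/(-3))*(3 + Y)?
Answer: -5370/7 ≈ -767.14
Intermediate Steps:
J(l, I) = 4*l
U(p) = 1/2 (U(p) = -4*1/4 - 3*(-1/2) = -1 + 3/2 = 1/2)
D(W) = 7*sqrt(W)/2 (D(W) = 7*(sqrt(W)/2) = 7*sqrt(W)/2)
M(T, Y) = 3 - Y/3 (M(T, Y) = 4 - (-5/(-3))*(3 + Y)/5 = 4 - (-5*(-1/3))*(3 + Y)/5 = 4 - (3 + Y)/3 = 4 - (5 + 5*Y/3)/5 = 4 + (-1 - Y/3) = 3 - Y/3)
-1790/M(D(-1), 2) = -1790/(3 - 1/3*2) = -1790/(3 - 2/3) = -1790/7/3 = -1790*3/7 = -5370/7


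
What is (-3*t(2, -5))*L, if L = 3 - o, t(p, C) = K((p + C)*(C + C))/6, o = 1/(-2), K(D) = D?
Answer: -105/2 ≈ -52.500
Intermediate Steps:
o = -1/2 ≈ -0.50000
t(p, C) = C*(C + p)/3 (t(p, C) = ((p + C)*(C + C))/6 = ((C + p)*(2*C))*(1/6) = (2*C*(C + p))*(1/6) = C*(C + p)/3)
L = 7/2 (L = 3 - 1*(-1/2) = 3 + 1/2 = 7/2 ≈ 3.5000)
(-3*t(2, -5))*L = -(-5)*(-5 + 2)*(7/2) = -(-5)*(-3)*(7/2) = -3*5*(7/2) = -15*7/2 = -105/2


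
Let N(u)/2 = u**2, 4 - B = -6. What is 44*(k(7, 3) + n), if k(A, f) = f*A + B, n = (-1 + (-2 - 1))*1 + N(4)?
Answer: 2596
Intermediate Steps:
B = 10 (B = 4 - 1*(-6) = 4 + 6 = 10)
N(u) = 2*u**2
n = 28 (n = (-1 + (-2 - 1))*1 + 2*4**2 = (-1 - 3)*1 + 2*16 = -4*1 + 32 = -4 + 32 = 28)
k(A, f) = 10 + A*f (k(A, f) = f*A + 10 = A*f + 10 = 10 + A*f)
44*(k(7, 3) + n) = 44*((10 + 7*3) + 28) = 44*((10 + 21) + 28) = 44*(31 + 28) = 44*59 = 2596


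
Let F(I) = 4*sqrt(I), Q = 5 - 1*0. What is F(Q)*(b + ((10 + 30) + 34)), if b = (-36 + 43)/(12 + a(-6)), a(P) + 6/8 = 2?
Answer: 15800*sqrt(5)/53 ≈ 666.60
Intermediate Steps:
Q = 5 (Q = 5 + 0 = 5)
a(P) = 5/4 (a(P) = -3/4 + 2 = 5/4)
b = 28/53 (b = (-36 + 43)/(12 + 5/4) = 7/(53/4) = 7*(4/53) = 28/53 ≈ 0.52830)
F(Q)*(b + ((10 + 30) + 34)) = (4*sqrt(5))*(28/53 + ((10 + 30) + 34)) = (4*sqrt(5))*(28/53 + (40 + 34)) = (4*sqrt(5))*(28/53 + 74) = (4*sqrt(5))*(3950/53) = 15800*sqrt(5)/53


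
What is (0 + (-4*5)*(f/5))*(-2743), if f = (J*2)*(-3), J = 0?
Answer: 0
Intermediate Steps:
f = 0 (f = (0*2)*(-3) = 0*(-3) = 0)
(0 + (-4*5)*(f/5))*(-2743) = (0 + (-4*5)*(0/5))*(-2743) = (0 - 0/5)*(-2743) = (0 - 20*0)*(-2743) = (0 + 0)*(-2743) = 0*(-2743) = 0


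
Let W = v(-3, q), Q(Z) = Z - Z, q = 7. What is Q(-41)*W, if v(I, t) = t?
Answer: 0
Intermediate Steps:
Q(Z) = 0
W = 7
Q(-41)*W = 0*7 = 0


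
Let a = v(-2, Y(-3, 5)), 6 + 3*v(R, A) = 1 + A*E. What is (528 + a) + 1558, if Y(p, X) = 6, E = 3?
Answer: 6271/3 ≈ 2090.3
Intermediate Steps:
v(R, A) = -5/3 + A (v(R, A) = -2 + (1 + A*3)/3 = -2 + (1 + 3*A)/3 = -2 + (1/3 + A) = -5/3 + A)
a = 13/3 (a = -5/3 + 6 = 13/3 ≈ 4.3333)
(528 + a) + 1558 = (528 + 13/3) + 1558 = 1597/3 + 1558 = 6271/3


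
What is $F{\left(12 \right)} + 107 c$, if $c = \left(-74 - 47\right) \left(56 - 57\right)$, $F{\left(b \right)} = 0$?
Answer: $12947$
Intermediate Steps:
$c = 121$ ($c = \left(-121\right) \left(-1\right) = 121$)
$F{\left(12 \right)} + 107 c = 0 + 107 \cdot 121 = 0 + 12947 = 12947$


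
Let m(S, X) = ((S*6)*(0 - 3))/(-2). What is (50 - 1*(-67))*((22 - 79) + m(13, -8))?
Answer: 7020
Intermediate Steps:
m(S, X) = 9*S (m(S, X) = ((6*S)*(-3))*(-1/2) = -18*S*(-1/2) = 9*S)
(50 - 1*(-67))*((22 - 79) + m(13, -8)) = (50 - 1*(-67))*((22 - 79) + 9*13) = (50 + 67)*(-57 + 117) = 117*60 = 7020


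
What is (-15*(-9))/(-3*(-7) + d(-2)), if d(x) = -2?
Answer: 135/19 ≈ 7.1053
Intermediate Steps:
(-15*(-9))/(-3*(-7) + d(-2)) = (-15*(-9))/(-3*(-7) - 2) = 135/(21 - 2) = 135/19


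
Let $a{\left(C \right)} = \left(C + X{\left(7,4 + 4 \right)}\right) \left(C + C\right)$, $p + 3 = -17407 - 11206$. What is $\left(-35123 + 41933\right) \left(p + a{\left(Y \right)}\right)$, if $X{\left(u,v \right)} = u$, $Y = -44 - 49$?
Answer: $-85942200$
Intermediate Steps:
$Y = -93$ ($Y = -44 - 49 = -93$)
$p = -28616$ ($p = -3 - 28613 = -28616$)
$a{\left(C \right)} = 2 C \left(7 + C\right)$ ($a{\left(C \right)} = \left(C + 7\right) \left(C + C\right) = \left(7 + C\right) 2 C = 2 C \left(7 + C\right)$)
$\left(-35123 + 41933\right) \left(p + a{\left(Y \right)}\right) = \left(-35123 + 41933\right) \left(-28616 + 2 \left(-93\right) \left(7 - 93\right)\right) = 6810 \left(-28616 + 2 \left(-93\right) \left(-86\right)\right) = 6810 \left(-28616 + 15996\right) = 6810 \left(-12620\right) = -85942200$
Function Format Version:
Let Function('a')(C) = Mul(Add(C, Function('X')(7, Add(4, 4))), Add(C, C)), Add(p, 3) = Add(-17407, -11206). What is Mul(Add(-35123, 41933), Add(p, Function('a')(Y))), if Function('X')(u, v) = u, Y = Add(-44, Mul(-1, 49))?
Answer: -85942200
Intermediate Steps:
Y = -93 (Y = Add(-44, -49) = -93)
p = -28616 (p = Add(-3, Add(-17407, -11206)) = Add(-3, -28613) = -28616)
Function('a')(C) = Mul(2, C, Add(7, C)) (Function('a')(C) = Mul(Add(C, 7), Add(C, C)) = Mul(Add(7, C), Mul(2, C)) = Mul(2, C, Add(7, C)))
Mul(Add(-35123, 41933), Add(p, Function('a')(Y))) = Mul(Add(-35123, 41933), Add(-28616, Mul(2, -93, Add(7, -93)))) = Mul(6810, Add(-28616, Mul(2, -93, -86))) = Mul(6810, Add(-28616, 15996)) = Mul(6810, -12620) = -85942200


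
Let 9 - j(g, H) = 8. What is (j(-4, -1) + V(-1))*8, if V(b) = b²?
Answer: 16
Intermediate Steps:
j(g, H) = 1 (j(g, H) = 9 - 1*8 = 9 - 8 = 1)
(j(-4, -1) + V(-1))*8 = (1 + (-1)²)*8 = (1 + 1)*8 = 2*8 = 16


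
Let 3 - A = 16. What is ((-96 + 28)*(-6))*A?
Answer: -5304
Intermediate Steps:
A = -13 (A = 3 - 1*16 = 3 - 16 = -13)
((-96 + 28)*(-6))*A = ((-96 + 28)*(-6))*(-13) = -68*(-6)*(-13) = 408*(-13) = -5304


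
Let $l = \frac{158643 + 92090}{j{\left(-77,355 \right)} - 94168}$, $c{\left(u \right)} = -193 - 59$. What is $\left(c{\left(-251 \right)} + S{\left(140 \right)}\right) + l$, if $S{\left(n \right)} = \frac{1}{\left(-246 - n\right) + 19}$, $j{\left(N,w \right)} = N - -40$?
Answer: $- \frac{8804568436}{34573235} \approx -254.66$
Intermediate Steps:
$c{\left(u \right)} = -252$
$j{\left(N,w \right)} = 40 + N$ ($j{\left(N,w \right)} = N + 40 = 40 + N$)
$S{\left(n \right)} = \frac{1}{-227 - n}$
$l = - \frac{250733}{94205}$ ($l = \frac{158643 + 92090}{\left(40 - 77\right) - 94168} = \frac{250733}{-37 - 94168} = \frac{250733}{-94205} = 250733 \left(- \frac{1}{94205}\right) = - \frac{250733}{94205} \approx -2.6616$)
$\left(c{\left(-251 \right)} + S{\left(140 \right)}\right) + l = \left(-252 - \frac{1}{227 + 140}\right) - \frac{250733}{94205} = \left(-252 - \frac{1}{367}\right) - \frac{250733}{94205} = - \frac{92485}{367} - \frac{250733}{94205} = - \frac{8804568436}{34573235}$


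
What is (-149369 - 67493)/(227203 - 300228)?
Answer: 216862/73025 ≈ 2.9697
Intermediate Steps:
(-149369 - 67493)/(227203 - 300228) = -216862/(-73025) = -216862*(-1/73025) = 216862/73025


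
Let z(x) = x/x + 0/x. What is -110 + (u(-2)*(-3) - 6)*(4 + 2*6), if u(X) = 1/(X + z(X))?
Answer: -158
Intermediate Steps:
z(x) = 1 (z(x) = 1 + 0 = 1)
u(X) = 1/(1 + X) (u(X) = 1/(X + 1) = 1/(1 + X))
-110 + (u(-2)*(-3) - 6)*(4 + 2*6) = -110 + (-3/(1 - 2) - 6)*(4 + 2*6) = -110 + (-3/(-1) - 6)*(4 + 12) = -110 + (-1*(-3) - 6)*16 = -110 + (3 - 6)*16 = -110 - 3*16 = -110 - 48 = -158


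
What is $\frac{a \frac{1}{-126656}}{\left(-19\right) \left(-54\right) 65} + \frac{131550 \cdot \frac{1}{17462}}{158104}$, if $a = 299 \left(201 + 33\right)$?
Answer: $\frac{245192017853}{6228557629010880} \approx 3.9366 \cdot 10^{-5}$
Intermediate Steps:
$a = 69966$ ($a = 299 \cdot 234 = 69966$)
$\frac{a \frac{1}{-126656}}{\left(-19\right) \left(-54\right) 65} + \frac{131550 \cdot \frac{1}{17462}}{158104} = \frac{69966 \frac{1}{-126656}}{\left(-19\right) \left(-54\right) 65} + \frac{131550 \cdot \frac{1}{17462}}{158104} = \frac{69966 \left(- \frac{1}{126656}\right)}{1026 \cdot 65} + 131550 \cdot \frac{1}{17462} \cdot \frac{1}{158104} = - \frac{34983}{63328 \cdot 66690} + \frac{65775}{8731} \cdot \frac{1}{158104} = \left(- \frac{34983}{63328}\right) \frac{1}{66690} + \frac{65775}{1380406024} = - \frac{299}{36096960} + \frac{65775}{1380406024} = \frac{245192017853}{6228557629010880}$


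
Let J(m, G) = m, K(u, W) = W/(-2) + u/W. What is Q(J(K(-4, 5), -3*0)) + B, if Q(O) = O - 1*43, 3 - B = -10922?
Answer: 108787/10 ≈ 10879.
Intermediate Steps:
K(u, W) = -W/2 + u/W (K(u, W) = W*(-½) + u/W = -W/2 + u/W)
B = 10925 (B = 3 - 1*(-10922) = 3 + 10922 = 10925)
Q(O) = -43 + O (Q(O) = O - 43 = -43 + O)
Q(J(K(-4, 5), -3*0)) + B = (-43 + (-½*5 - 4/5)) + 10925 = (-43 + (-5/2 - 4*⅕)) + 10925 = (-43 + (-5/2 - ⅘)) + 10925 = (-43 - 33/10) + 10925 = -463/10 + 10925 = 108787/10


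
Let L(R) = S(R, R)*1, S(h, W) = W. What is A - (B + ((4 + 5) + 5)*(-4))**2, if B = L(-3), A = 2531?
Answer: -950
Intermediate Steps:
L(R) = R (L(R) = R*1 = R)
B = -3
A - (B + ((4 + 5) + 5)*(-4))**2 = 2531 - (-3 + ((4 + 5) + 5)*(-4))**2 = 2531 - (-3 + (9 + 5)*(-4))**2 = 2531 - (-3 + 14*(-4))**2 = 2531 - (-3 - 56)**2 = 2531 - 1*(-59)**2 = 2531 - 1*3481 = 2531 - 3481 = -950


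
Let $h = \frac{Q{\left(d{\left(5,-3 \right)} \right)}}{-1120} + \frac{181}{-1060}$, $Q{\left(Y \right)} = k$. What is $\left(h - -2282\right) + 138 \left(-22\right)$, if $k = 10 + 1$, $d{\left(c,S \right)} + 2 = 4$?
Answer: $- \frac{44768159}{59360} \approx -754.18$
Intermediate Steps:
$d{\left(c,S \right)} = 2$ ($d{\left(c,S \right)} = -2 + 4 = 2$)
$k = 11$
$Q{\left(Y \right)} = 11$
$h = - \frac{10719}{59360}$ ($h = \frac{11}{-1120} + \frac{181}{-1060} = 11 \left(- \frac{1}{1120}\right) + 181 \left(- \frac{1}{1060}\right) = - \frac{11}{1120} - \frac{181}{1060} = - \frac{10719}{59360} \approx -0.18058$)
$\left(h - -2282\right) + 138 \left(-22\right) = \left(- \frac{10719}{59360} - -2282\right) + 138 \left(-22\right) = \left(- \frac{10719}{59360} + 2282\right) - 3036 = \frac{135448801}{59360} - 3036 = - \frac{44768159}{59360}$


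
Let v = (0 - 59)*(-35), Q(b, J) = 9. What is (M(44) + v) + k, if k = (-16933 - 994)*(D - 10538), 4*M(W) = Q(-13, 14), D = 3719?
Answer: 488985121/4 ≈ 1.2225e+8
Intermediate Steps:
M(W) = 9/4 (M(W) = (¼)*9 = 9/4)
k = 122244213 (k = (-16933 - 994)*(3719 - 10538) = -17927*(-6819) = 122244213)
v = 2065 (v = -59*(-35) = 2065)
(M(44) + v) + k = (9/4 + 2065) + 122244213 = 8269/4 + 122244213 = 488985121/4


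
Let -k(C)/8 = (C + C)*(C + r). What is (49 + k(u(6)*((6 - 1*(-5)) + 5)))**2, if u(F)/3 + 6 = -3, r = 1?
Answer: 8874578034529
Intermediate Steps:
u(F) = -27 (u(F) = -18 + 3*(-3) = -18 - 9 = -27)
k(C) = -16*C*(1 + C) (k(C) = -8*(C + C)*(C + 1) = -8*2*C*(1 + C) = -16*C*(1 + C))
(49 + k(u(6)*((6 - 1*(-5)) + 5)))**2 = (49 - 16*(-27*((6 - 1*(-5)) + 5))*(1 - 27*((6 - 1*(-5)) + 5)))**2 = (49 - 16*(-27*((6 + 5) + 5))*(1 - 27*((6 + 5) + 5)))**2 = (49 - 16*(-27*(11 + 5))*(1 - 27*(11 + 5)))**2 = (49 - 16*(-27*16)*(1 - 27*16))**2 = (49 - 16*(-432)*(1 - 432))**2 = (49 - 16*(-432)*(-431))**2 = (49 - 2979072)**2 = (-2979023)**2 = 8874578034529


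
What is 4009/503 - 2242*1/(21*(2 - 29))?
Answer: 3400829/285201 ≈ 11.924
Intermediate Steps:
4009/503 - 2242*1/(21*(2 - 29)) = 4009*(1/503) - 2242/(21*(-27)) = 4009/503 - 2242/(-567) = 4009/503 - 2242*(-1/567) = 4009/503 + 2242/567 = 3400829/285201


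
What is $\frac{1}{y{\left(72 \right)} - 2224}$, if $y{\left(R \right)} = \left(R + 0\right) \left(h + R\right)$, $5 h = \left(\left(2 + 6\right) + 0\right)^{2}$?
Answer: $\frac{5}{19408} \approx 0.00025763$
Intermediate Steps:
$h = \frac{64}{5}$ ($h = \frac{\left(\left(2 + 6\right) + 0\right)^{2}}{5} = \frac{\left(8 + 0\right)^{2}}{5} = \frac{8^{2}}{5} = \frac{1}{5} \cdot 64 = \frac{64}{5} \approx 12.8$)
$y{\left(R \right)} = R \left(\frac{64}{5} + R\right)$ ($y{\left(R \right)} = \left(R + 0\right) \left(\frac{64}{5} + R\right) = R \left(\frac{64}{5} + R\right)$)
$\frac{1}{y{\left(72 \right)} - 2224} = \frac{1}{\frac{1}{5} \cdot 72 \left(64 + 5 \cdot 72\right) - 2224} = \frac{1}{\frac{1}{5} \cdot 72 \left(64 + 360\right) - 2224} = \frac{1}{\frac{1}{5} \cdot 72 \cdot 424 - 2224} = \frac{1}{\frac{30528}{5} - 2224} = \frac{1}{\frac{19408}{5}} = \frac{5}{19408}$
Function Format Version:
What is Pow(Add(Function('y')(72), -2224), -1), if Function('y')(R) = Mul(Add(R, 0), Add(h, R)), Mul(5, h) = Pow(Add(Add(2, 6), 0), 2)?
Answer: Rational(5, 19408) ≈ 0.00025763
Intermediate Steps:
h = Rational(64, 5) (h = Mul(Rational(1, 5), Pow(Add(Add(2, 6), 0), 2)) = Mul(Rational(1, 5), Pow(Add(8, 0), 2)) = Mul(Rational(1, 5), Pow(8, 2)) = Mul(Rational(1, 5), 64) = Rational(64, 5) ≈ 12.800)
Function('y')(R) = Mul(R, Add(Rational(64, 5), R)) (Function('y')(R) = Mul(Add(R, 0), Add(Rational(64, 5), R)) = Mul(R, Add(Rational(64, 5), R)))
Pow(Add(Function('y')(72), -2224), -1) = Pow(Add(Mul(Rational(1, 5), 72, Add(64, Mul(5, 72))), -2224), -1) = Pow(Add(Mul(Rational(1, 5), 72, Add(64, 360)), -2224), -1) = Pow(Add(Mul(Rational(1, 5), 72, 424), -2224), -1) = Pow(Add(Rational(30528, 5), -2224), -1) = Pow(Rational(19408, 5), -1) = Rational(5, 19408)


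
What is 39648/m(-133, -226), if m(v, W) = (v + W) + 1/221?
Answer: -208624/1889 ≈ -110.44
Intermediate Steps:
m(v, W) = 1/221 + W + v (m(v, W) = (W + v) + 1/221 = 1/221 + W + v)
39648/m(-133, -226) = 39648/(1/221 - 226 - 133) = 39648/(-79338/221) = 39648*(-221/79338) = -208624/1889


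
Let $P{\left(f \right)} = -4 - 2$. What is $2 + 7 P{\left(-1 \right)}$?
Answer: $-40$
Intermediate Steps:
$P{\left(f \right)} = -6$ ($P{\left(f \right)} = -4 - 2 = -6$)
$2 + 7 P{\left(-1 \right)} = 2 + 7 \left(-6\right) = 2 - 42 = -40$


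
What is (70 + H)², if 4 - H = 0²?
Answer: 5476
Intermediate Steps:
H = 4 (H = 4 - 1*0² = 4 - 1*0 = 4 + 0 = 4)
(70 + H)² = (70 + 4)² = 74² = 5476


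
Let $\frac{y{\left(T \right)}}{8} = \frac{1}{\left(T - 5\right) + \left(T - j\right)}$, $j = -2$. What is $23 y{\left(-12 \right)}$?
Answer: $- \frac{184}{27} \approx -6.8148$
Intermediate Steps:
$y{\left(T \right)} = \frac{8}{-3 + 2 T}$ ($y{\left(T \right)} = \frac{8}{\left(T - 5\right) + \left(T - -2\right)} = \frac{8}{\left(-5 + T\right) + \left(T + 2\right)} = \frac{8}{\left(-5 + T\right) + \left(2 + T\right)} = \frac{8}{-3 + 2 T}$)
$23 y{\left(-12 \right)} = 23 \frac{8}{-3 + 2 \left(-12\right)} = 23 \frac{8}{-3 - 24} = 23 \frac{8}{-27} = 23 \cdot 8 \left(- \frac{1}{27}\right) = 23 \left(- \frac{8}{27}\right) = - \frac{184}{27}$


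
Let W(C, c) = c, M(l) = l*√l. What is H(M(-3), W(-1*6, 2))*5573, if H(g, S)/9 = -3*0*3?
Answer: 0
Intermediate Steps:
M(l) = l^(3/2)
H(g, S) = 0 (H(g, S) = 9*(-3*0*3) = 9*(0*3) = 9*0 = 0)
H(M(-3), W(-1*6, 2))*5573 = 0*5573 = 0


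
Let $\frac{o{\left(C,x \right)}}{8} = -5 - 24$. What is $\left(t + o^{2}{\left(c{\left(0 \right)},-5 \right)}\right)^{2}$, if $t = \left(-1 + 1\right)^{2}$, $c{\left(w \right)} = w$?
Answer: $2897022976$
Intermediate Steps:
$o{\left(C,x \right)} = -232$ ($o{\left(C,x \right)} = 8 \left(-5 - 24\right) = 8 \left(-29\right) = -232$)
$t = 0$ ($t = 0^{2} = 0$)
$\left(t + o^{2}{\left(c{\left(0 \right)},-5 \right)}\right)^{2} = \left(0 + \left(-232\right)^{2}\right)^{2} = \left(0 + 53824\right)^{2} = 53824^{2} = 2897022976$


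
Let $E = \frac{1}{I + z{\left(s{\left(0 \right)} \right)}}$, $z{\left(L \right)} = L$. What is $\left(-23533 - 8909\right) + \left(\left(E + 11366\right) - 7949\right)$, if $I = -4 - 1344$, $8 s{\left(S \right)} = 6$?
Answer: $- \frac{156415729}{5389} \approx -29025.0$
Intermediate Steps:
$s{\left(S \right)} = \frac{3}{4}$ ($s{\left(S \right)} = \frac{1}{8} \cdot 6 = \frac{3}{4}$)
$I = -1348$ ($I = -4 - 1344 = -1348$)
$E = - \frac{4}{5389}$ ($E = \frac{1}{-1348 + \frac{3}{4}} = \frac{1}{- \frac{5389}{4}} = - \frac{4}{5389} \approx -0.00074225$)
$\left(-23533 - 8909\right) + \left(\left(E + 11366\right) - 7949\right) = \left(-23533 - 8909\right) + \left(\left(- \frac{4}{5389} + 11366\right) - 7949\right) = -32442 + \left(\frac{61251370}{5389} - 7949\right) = -32442 + \frac{18414209}{5389} = - \frac{156415729}{5389}$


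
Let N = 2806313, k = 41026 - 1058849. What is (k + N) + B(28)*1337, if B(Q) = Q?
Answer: 1825926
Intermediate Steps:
k = -1017823
(k + N) + B(28)*1337 = (-1017823 + 2806313) + 28*1337 = 1788490 + 37436 = 1825926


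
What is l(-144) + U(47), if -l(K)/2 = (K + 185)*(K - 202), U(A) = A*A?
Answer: 30581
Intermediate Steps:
U(A) = A²
l(K) = -2*(-202 + K)*(185 + K) (l(K) = -2*(K + 185)*(K - 202) = -2*(185 + K)*(-202 + K) = -2*(-202 + K)*(185 + K))
l(-144) + U(47) = (74740 - 2*(-144)² + 34*(-144)) + 47² = (74740 - 2*20736 - 4896) + 2209 = (74740 - 41472 - 4896) + 2209 = 28372 + 2209 = 30581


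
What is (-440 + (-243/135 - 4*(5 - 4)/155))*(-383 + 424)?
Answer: -2807803/155 ≈ -18115.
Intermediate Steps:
(-440 + (-243/135 - 4*(5 - 4)/155))*(-383 + 424) = (-440 + (-243*1/135 - 4*1*(1/155)))*41 = (-440 + (-9/5 - 4*1/155))*41 = (-440 + (-9/5 - 4/155))*41 = (-440 - 283/155)*41 = -68483/155*41 = -2807803/155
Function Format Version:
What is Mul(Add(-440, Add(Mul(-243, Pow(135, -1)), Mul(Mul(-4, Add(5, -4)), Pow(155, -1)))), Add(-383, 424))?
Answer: Rational(-2807803, 155) ≈ -18115.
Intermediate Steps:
Mul(Add(-440, Add(Mul(-243, Pow(135, -1)), Mul(Mul(-4, Add(5, -4)), Pow(155, -1)))), Add(-383, 424)) = Mul(Add(-440, Add(Mul(-243, Rational(1, 135)), Mul(Mul(-4, 1), Rational(1, 155)))), 41) = Mul(Add(-440, Add(Rational(-9, 5), Mul(-4, Rational(1, 155)))), 41) = Mul(Add(-440, Add(Rational(-9, 5), Rational(-4, 155))), 41) = Mul(Add(-440, Rational(-283, 155)), 41) = Mul(Rational(-68483, 155), 41) = Rational(-2807803, 155)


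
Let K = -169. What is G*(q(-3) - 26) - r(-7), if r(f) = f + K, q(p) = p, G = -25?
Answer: 901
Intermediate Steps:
r(f) = -169 + f (r(f) = f - 169 = -169 + f)
G*(q(-3) - 26) - r(-7) = -25*(-3 - 26) - (-169 - 7) = -25*(-29) - 1*(-176) = 725 + 176 = 901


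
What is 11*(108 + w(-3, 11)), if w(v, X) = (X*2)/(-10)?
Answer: 5819/5 ≈ 1163.8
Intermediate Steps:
w(v, X) = -X/5 (w(v, X) = (2*X)*(-⅒) = -X/5)
11*(108 + w(-3, 11)) = 11*(108 - ⅕*11) = 11*(108 - 11/5) = 11*(529/5) = 5819/5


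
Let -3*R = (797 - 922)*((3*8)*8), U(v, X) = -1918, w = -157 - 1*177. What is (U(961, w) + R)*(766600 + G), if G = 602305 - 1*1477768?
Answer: -662104766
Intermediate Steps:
G = -875463 (G = 602305 - 1477768 = -875463)
w = -334 (w = -157 - 177 = -334)
R = 8000 (R = -(797 - 922)*(3*8)*8/3 = -(-125)*24*8/3 = -(-125)*192/3 = -1/3*(-24000) = 8000)
(U(961, w) + R)*(766600 + G) = (-1918 + 8000)*(766600 - 875463) = 6082*(-108863) = -662104766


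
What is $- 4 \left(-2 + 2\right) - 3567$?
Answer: $-3567$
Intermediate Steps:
$- 4 \left(-2 + 2\right) - 3567 = \left(-4\right) 0 - 3567 = 0 - 3567 = -3567$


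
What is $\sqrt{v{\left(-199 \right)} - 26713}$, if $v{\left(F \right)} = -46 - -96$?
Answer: $i \sqrt{26663} \approx 163.29 i$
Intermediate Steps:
$v{\left(F \right)} = 50$ ($v{\left(F \right)} = -46 + 96 = 50$)
$\sqrt{v{\left(-199 \right)} - 26713} = \sqrt{50 - 26713} = \sqrt{-26663} = i \sqrt{26663}$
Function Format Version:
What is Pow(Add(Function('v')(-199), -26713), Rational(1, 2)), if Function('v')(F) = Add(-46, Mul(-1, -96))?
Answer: Mul(I, Pow(26663, Rational(1, 2))) ≈ Mul(163.29, I)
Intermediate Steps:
Function('v')(F) = 50 (Function('v')(F) = Add(-46, 96) = 50)
Pow(Add(Function('v')(-199), -26713), Rational(1, 2)) = Pow(Add(50, -26713), Rational(1, 2)) = Pow(-26663, Rational(1, 2)) = Mul(I, Pow(26663, Rational(1, 2)))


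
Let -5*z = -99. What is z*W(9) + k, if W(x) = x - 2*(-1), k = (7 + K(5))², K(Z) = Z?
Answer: 1809/5 ≈ 361.80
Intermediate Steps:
z = 99/5 (z = -⅕*(-99) = 99/5 ≈ 19.800)
k = 144 (k = (7 + 5)² = 12² = 144)
W(x) = 2 + x (W(x) = x + 2 = 2 + x)
z*W(9) + k = 99*(2 + 9)/5 + 144 = (99/5)*11 + 144 = 1089/5 + 144 = 1809/5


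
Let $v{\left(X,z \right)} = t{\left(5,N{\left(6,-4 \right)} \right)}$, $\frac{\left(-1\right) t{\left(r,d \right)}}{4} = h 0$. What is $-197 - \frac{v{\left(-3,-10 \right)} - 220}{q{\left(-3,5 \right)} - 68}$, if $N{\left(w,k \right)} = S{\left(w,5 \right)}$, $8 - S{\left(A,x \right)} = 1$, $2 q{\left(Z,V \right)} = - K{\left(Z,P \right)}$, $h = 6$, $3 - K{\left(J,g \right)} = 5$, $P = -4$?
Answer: $- \frac{13419}{67} \approx -200.28$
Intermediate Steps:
$K{\left(J,g \right)} = -2$ ($K{\left(J,g \right)} = 3 - 5 = -2$)
$q{\left(Z,V \right)} = 1$ ($q{\left(Z,V \right)} = \frac{\left(-1\right) \left(-2\right)}{2} = \frac{1}{2} \cdot 2 = 1$)
$S{\left(A,x \right)} = 7$ ($S{\left(A,x \right)} = 8 - 1 = 7$)
$N{\left(w,k \right)} = 7$
$t{\left(r,d \right)} = 0$ ($t{\left(r,d \right)} = - 4 \cdot 6 \cdot 0 = \left(-4\right) 0 = 0$)
$v{\left(X,z \right)} = 0$
$-197 - \frac{v{\left(-3,-10 \right)} - 220}{q{\left(-3,5 \right)} - 68} = -197 - \frac{0 - 220}{1 - 68} = -197 - - \frac{220}{-67} = -197 - \left(-220\right) \left(- \frac{1}{67}\right) = -197 - \frac{220}{67} = - \frac{13419}{67}$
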